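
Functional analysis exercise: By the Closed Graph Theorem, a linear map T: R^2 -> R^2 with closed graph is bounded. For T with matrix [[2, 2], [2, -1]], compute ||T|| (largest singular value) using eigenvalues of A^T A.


A^T A = [[8, 2], [2, 5]]
trace(A^T A) = 13, det(A^T A) = 36
discriminant = 13^2 - 4*36 = 25
Largest eigenvalue of A^T A = (trace + sqrt(disc))/2 = 9.0000
||T|| = sqrt(9.0000) = 3.0000

3.0000


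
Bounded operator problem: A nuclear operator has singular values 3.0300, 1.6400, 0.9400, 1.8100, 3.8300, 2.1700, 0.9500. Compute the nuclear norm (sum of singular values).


The nuclear norm is the sum of all singular values.
||T||_1 = 3.0300 + 1.6400 + 0.9400 + 1.8100 + 3.8300 + 2.1700 + 0.9500
= 14.3700

14.3700


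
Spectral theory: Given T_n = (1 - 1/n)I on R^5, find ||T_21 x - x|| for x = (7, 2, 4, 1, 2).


T_21 x - x = (1 - 1/21)x - x = -x/21
||x|| = sqrt(74) = 8.6023
||T_21 x - x|| = ||x||/21 = 8.6023/21 = 0.4096

0.4096


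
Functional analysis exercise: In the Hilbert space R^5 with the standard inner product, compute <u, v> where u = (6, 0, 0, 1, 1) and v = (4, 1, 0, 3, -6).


Computing the standard inner product <u, v> = sum u_i * v_i
= 6*4 + 0*1 + 0*0 + 1*3 + 1*-6
= 24 + 0 + 0 + 3 + -6
= 21

21


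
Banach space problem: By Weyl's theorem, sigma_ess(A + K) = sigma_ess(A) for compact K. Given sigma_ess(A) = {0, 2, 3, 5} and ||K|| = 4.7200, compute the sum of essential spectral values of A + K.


By Weyl's theorem, the essential spectrum is invariant under compact perturbations.
sigma_ess(A + K) = sigma_ess(A) = {0, 2, 3, 5}
Sum = 0 + 2 + 3 + 5 = 10

10


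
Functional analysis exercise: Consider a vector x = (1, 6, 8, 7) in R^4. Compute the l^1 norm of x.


The l^1 norm equals the sum of absolute values of all components.
||x||_1 = 1 + 6 + 8 + 7
= 22

22.0000


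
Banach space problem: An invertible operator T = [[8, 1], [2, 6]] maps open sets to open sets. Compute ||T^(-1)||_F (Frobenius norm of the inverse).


det(T) = 8*6 - 1*2 = 46
T^(-1) = (1/46) * [[6, -1], [-2, 8]] = [[0.1304, -0.0217], [-0.0435, 0.1739]]
||T^(-1)||_F^2 = 0.1304^2 + (-0.0217)^2 + (-0.0435)^2 + 0.1739^2 = 0.0496
||T^(-1)||_F = sqrt(0.0496) = 0.2228

0.2228


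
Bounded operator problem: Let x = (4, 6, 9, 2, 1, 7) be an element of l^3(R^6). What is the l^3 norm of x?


The l^3 norm = (sum |x_i|^3)^(1/3)
Sum of 3th powers = 64 + 216 + 729 + 8 + 1 + 343 = 1361
||x||_3 = (1361)^(1/3) = 11.0820

11.0820


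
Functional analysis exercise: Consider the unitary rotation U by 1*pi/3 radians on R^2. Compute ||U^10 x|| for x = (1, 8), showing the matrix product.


U is a rotation by theta = 1*pi/3
U^10 = rotation by 10*theta = 10*pi/3 = 4*pi/3 (mod 2*pi)
cos(4*pi/3) = -0.5000, sin(4*pi/3) = -0.8660
U^10 x = (-0.5000 * 1 - -0.8660 * 8, -0.8660 * 1 + -0.5000 * 8)
= (6.4282, -4.8660)
||U^10 x|| = sqrt(6.4282^2 + (-4.8660)^2) = sqrt(65.0000) = 8.0623

8.0623


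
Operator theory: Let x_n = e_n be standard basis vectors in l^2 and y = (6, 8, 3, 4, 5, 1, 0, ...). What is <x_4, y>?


x_4 = e_4 is the standard basis vector with 1 in position 4.
<x_4, y> = y_4 = 4
As n -> infinity, <x_n, y> -> 0, confirming weak convergence of (x_n) to 0.

4


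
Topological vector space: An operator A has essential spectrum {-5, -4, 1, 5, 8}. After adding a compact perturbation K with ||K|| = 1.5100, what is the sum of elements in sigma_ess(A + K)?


By Weyl's theorem, the essential spectrum is invariant under compact perturbations.
sigma_ess(A + K) = sigma_ess(A) = {-5, -4, 1, 5, 8}
Sum = -5 + -4 + 1 + 5 + 8 = 5

5


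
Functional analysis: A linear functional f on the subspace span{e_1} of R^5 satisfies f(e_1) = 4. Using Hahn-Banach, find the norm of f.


The norm of f is given by ||f|| = sup_{||x||=1} |f(x)|.
On span{e_1}, ||e_1|| = 1, so ||f|| = |f(e_1)| / ||e_1||
= |4| / 1 = 4.0000

4.0000


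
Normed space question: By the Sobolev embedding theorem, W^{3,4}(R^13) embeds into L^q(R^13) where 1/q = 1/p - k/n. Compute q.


Using the Sobolev embedding formula: 1/q = 1/p - k/n
1/q = 1/4 - 3/13 = 1/52
q = 1/(1/52) = 52

52.0000


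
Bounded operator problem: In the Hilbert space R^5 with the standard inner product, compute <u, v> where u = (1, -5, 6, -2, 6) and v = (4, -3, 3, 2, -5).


Computing the standard inner product <u, v> = sum u_i * v_i
= 1*4 + -5*-3 + 6*3 + -2*2 + 6*-5
= 4 + 15 + 18 + -4 + -30
= 3

3


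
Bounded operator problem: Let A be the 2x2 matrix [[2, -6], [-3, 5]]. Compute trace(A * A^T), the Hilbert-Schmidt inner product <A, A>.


trace(A * A^T) = sum of squares of all entries
= 2^2 + (-6)^2 + (-3)^2 + 5^2
= 4 + 36 + 9 + 25
= 74

74


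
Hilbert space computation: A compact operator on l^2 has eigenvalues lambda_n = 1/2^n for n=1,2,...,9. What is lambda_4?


The eigenvalue formula gives lambda_4 = 1/2^4
= 1/16
= 0.0625

0.0625


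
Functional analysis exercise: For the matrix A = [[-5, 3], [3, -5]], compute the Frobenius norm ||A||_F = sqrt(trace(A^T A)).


||A||_F^2 = sum a_ij^2
= (-5)^2 + 3^2 + 3^2 + (-5)^2
= 25 + 9 + 9 + 25 = 68
||A||_F = sqrt(68) = 8.2462

8.2462


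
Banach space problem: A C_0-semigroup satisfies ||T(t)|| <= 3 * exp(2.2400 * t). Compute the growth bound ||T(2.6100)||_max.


||T(2.6100)|| <= 3 * exp(2.2400 * 2.6100)
= 3 * exp(5.8464)
= 3 * 345.9866
= 1037.9598

1037.9598


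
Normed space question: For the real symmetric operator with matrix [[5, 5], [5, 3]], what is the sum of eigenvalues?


For a self-adjoint (symmetric) matrix, the eigenvalues are real.
The sum of eigenvalues equals the trace of the matrix.
trace = 5 + 3 = 8

8


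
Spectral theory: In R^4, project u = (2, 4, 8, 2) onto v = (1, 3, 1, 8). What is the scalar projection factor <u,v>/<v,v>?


Computing <u,v> = 2*1 + 4*3 + 8*1 + 2*8 = 38
Computing <v,v> = 1^2 + 3^2 + 1^2 + 8^2 = 75
Projection coefficient = 38/75 = 0.5067

0.5067


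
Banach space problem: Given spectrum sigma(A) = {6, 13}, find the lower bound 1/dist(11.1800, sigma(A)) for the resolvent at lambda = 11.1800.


dist(11.1800, {6, 13}) = min(|11.1800 - 6|, |11.1800 - 13|)
= min(5.1800, 1.8200) = 1.8200
Resolvent bound = 1/1.8200 = 0.5495

0.5495


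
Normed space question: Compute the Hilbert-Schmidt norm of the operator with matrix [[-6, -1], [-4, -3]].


The Hilbert-Schmidt norm is sqrt(sum of squares of all entries).
Sum of squares = (-6)^2 + (-1)^2 + (-4)^2 + (-3)^2
= 36 + 1 + 16 + 9 = 62
||T||_HS = sqrt(62) = 7.8740

7.8740


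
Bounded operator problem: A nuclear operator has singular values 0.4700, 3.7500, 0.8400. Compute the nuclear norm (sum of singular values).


The nuclear norm is the sum of all singular values.
||T||_1 = 0.4700 + 3.7500 + 0.8400
= 5.0600

5.0600


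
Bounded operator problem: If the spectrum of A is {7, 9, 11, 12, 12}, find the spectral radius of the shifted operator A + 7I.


Spectrum of A + 7I = {14, 16, 18, 19, 19}
Spectral radius = max |lambda| over the shifted spectrum
= max(14, 16, 18, 19, 19) = 19

19


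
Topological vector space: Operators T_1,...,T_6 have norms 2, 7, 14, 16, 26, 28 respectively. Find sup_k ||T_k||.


By the Uniform Boundedness Principle, the supremum of norms is finite.
sup_k ||T_k|| = max(2, 7, 14, 16, 26, 28) = 28

28


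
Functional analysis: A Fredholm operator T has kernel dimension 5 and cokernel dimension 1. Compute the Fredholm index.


The Fredholm index is defined as ind(T) = dim(ker T) - dim(coker T)
= 5 - 1
= 4

4


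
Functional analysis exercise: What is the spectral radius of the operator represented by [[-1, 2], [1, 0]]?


For a 2x2 matrix, eigenvalues satisfy lambda^2 - (trace)*lambda + det = 0
trace = -1 + 0 = -1
det = -1*0 - 2*1 = -2
discriminant = (-1)^2 - 4*(-2) = 9
spectral radius = max |eigenvalue| = 2.0000

2.0000


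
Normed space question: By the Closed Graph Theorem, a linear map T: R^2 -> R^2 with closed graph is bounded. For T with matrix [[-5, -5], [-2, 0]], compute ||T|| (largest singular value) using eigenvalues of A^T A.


A^T A = [[29, 25], [25, 25]]
trace(A^T A) = 54, det(A^T A) = 100
discriminant = 54^2 - 4*100 = 2516
Largest eigenvalue of A^T A = (trace + sqrt(disc))/2 = 52.0799
||T|| = sqrt(52.0799) = 7.2166

7.2166


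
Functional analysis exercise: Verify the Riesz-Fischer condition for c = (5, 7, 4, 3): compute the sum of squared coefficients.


sum |c_n|^2 = 5^2 + 7^2 + 4^2 + 3^2
= 25 + 49 + 16 + 9
= 99

99


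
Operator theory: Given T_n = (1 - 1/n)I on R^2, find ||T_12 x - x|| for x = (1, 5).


T_12 x - x = (1 - 1/12)x - x = -x/12
||x|| = sqrt(26) = 5.0990
||T_12 x - x|| = ||x||/12 = 5.0990/12 = 0.4249

0.4249


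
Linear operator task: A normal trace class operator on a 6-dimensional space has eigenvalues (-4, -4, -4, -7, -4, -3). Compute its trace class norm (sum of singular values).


For a normal operator, singular values equal |eigenvalues|.
Trace norm = sum |lambda_i| = 4 + 4 + 4 + 7 + 4 + 3
= 26

26


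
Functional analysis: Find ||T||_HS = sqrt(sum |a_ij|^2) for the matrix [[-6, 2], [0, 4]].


The Hilbert-Schmidt norm is sqrt(sum of squares of all entries).
Sum of squares = (-6)^2 + 2^2 + 0^2 + 4^2
= 36 + 4 + 0 + 16 = 56
||T||_HS = sqrt(56) = 7.4833

7.4833


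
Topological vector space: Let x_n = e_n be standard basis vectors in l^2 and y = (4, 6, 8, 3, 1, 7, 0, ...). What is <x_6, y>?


x_6 = e_6 is the standard basis vector with 1 in position 6.
<x_6, y> = y_6 = 7
As n -> infinity, <x_n, y> -> 0, confirming weak convergence of (x_n) to 0.

7


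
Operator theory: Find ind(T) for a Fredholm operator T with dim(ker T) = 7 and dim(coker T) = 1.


The Fredholm index is defined as ind(T) = dim(ker T) - dim(coker T)
= 7 - 1
= 6

6


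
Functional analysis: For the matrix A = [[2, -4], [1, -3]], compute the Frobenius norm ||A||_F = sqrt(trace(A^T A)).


||A||_F^2 = sum a_ij^2
= 2^2 + (-4)^2 + 1^2 + (-3)^2
= 4 + 16 + 1 + 9 = 30
||A||_F = sqrt(30) = 5.4772

5.4772


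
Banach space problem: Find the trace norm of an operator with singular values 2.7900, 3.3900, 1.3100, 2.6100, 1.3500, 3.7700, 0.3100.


The nuclear norm is the sum of all singular values.
||T||_1 = 2.7900 + 3.3900 + 1.3100 + 2.6100 + 1.3500 + 3.7700 + 0.3100
= 15.5300

15.5300


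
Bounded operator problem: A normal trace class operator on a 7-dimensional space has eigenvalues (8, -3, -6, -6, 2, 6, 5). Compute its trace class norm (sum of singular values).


For a normal operator, singular values equal |eigenvalues|.
Trace norm = sum |lambda_i| = 8 + 3 + 6 + 6 + 2 + 6 + 5
= 36

36


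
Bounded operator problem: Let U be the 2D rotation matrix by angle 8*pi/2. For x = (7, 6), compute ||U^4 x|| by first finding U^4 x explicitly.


U is a rotation by theta = 8*pi/2
U^4 = rotation by 4*theta = 32*pi/2 = 0*pi/2 (mod 2*pi)
cos(0*pi/2) = 1.0000, sin(0*pi/2) = 0.0000
U^4 x = (1.0000 * 7 - 0.0000 * 6, 0.0000 * 7 + 1.0000 * 6)
= (7.0000, 6.0000)
||U^4 x|| = sqrt(7.0000^2 + 6.0000^2) = sqrt(85.0000) = 9.2195

9.2195


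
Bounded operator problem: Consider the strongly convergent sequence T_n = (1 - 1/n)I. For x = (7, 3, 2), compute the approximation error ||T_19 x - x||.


T_19 x - x = (1 - 1/19)x - x = -x/19
||x|| = sqrt(62) = 7.8740
||T_19 x - x|| = ||x||/19 = 7.8740/19 = 0.4144

0.4144


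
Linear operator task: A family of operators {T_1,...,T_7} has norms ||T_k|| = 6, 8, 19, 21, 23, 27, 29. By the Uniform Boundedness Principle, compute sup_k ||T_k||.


By the Uniform Boundedness Principle, the supremum of norms is finite.
sup_k ||T_k|| = max(6, 8, 19, 21, 23, 27, 29) = 29

29


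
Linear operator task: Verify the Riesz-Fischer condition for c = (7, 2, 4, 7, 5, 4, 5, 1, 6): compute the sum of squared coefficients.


sum |c_n|^2 = 7^2 + 2^2 + 4^2 + 7^2 + 5^2 + 4^2 + 5^2 + 1^2 + 6^2
= 49 + 4 + 16 + 49 + 25 + 16 + 25 + 1 + 36
= 221

221


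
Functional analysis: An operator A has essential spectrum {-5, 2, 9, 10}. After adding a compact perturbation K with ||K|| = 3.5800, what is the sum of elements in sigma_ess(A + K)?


By Weyl's theorem, the essential spectrum is invariant under compact perturbations.
sigma_ess(A + K) = sigma_ess(A) = {-5, 2, 9, 10}
Sum = -5 + 2 + 9 + 10 = 16

16


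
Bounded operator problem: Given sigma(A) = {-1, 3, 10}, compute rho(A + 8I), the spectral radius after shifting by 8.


Spectrum of A + 8I = {7, 11, 18}
Spectral radius = max |lambda| over the shifted spectrum
= max(7, 11, 18) = 18

18


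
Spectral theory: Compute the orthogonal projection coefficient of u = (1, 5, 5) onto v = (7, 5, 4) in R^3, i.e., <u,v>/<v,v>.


Computing <u,v> = 1*7 + 5*5 + 5*4 = 52
Computing <v,v> = 7^2 + 5^2 + 4^2 = 90
Projection coefficient = 52/90 = 0.5778

0.5778


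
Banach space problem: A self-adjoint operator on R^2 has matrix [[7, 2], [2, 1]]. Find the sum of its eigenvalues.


For a self-adjoint (symmetric) matrix, the eigenvalues are real.
The sum of eigenvalues equals the trace of the matrix.
trace = 7 + 1 = 8

8


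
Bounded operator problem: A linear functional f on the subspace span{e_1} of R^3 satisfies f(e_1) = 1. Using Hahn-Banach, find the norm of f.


The norm of f is given by ||f|| = sup_{||x||=1} |f(x)|.
On span{e_1}, ||e_1|| = 1, so ||f|| = |f(e_1)| / ||e_1||
= |1| / 1 = 1.0000

1.0000


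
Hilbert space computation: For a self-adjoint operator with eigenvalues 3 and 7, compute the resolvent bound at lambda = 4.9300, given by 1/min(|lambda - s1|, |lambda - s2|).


dist(4.9300, {3, 7}) = min(|4.9300 - 3|, |4.9300 - 7|)
= min(1.9300, 2.0700) = 1.9300
Resolvent bound = 1/1.9300 = 0.5181

0.5181


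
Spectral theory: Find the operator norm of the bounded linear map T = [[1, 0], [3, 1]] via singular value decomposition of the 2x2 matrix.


A^T A = [[10, 3], [3, 1]]
trace(A^T A) = 11, det(A^T A) = 1
discriminant = 11^2 - 4*1 = 117
Largest eigenvalue of A^T A = (trace + sqrt(disc))/2 = 10.9083
||T|| = sqrt(10.9083) = 3.3028

3.3028


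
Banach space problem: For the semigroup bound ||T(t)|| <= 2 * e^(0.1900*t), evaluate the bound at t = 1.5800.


||T(1.5800)|| <= 2 * exp(0.1900 * 1.5800)
= 2 * exp(0.3002)
= 2 * 1.3501
= 2.7003

2.7003


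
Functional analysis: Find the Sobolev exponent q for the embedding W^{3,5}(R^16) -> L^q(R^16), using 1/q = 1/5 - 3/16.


Using the Sobolev embedding formula: 1/q = 1/p - k/n
1/q = 1/5 - 3/16 = 1/80
q = 1/(1/80) = 80

80.0000


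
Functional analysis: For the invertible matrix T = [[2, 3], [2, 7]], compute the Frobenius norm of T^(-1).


det(T) = 2*7 - 3*2 = 8
T^(-1) = (1/8) * [[7, -3], [-2, 2]] = [[0.8750, -0.3750], [-0.2500, 0.2500]]
||T^(-1)||_F^2 = 0.8750^2 + (-0.3750)^2 + (-0.2500)^2 + 0.2500^2 = 1.0312
||T^(-1)||_F = sqrt(1.0312) = 1.0155

1.0155


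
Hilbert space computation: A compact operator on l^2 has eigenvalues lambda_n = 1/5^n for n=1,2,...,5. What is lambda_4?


The eigenvalue formula gives lambda_4 = 1/5^4
= 1/625
= 0.0016

0.0016


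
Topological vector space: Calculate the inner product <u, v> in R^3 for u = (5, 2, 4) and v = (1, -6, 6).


Computing the standard inner product <u, v> = sum u_i * v_i
= 5*1 + 2*-6 + 4*6
= 5 + -12 + 24
= 17

17


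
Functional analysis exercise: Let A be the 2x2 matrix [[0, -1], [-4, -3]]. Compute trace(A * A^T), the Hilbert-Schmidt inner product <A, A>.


trace(A * A^T) = sum of squares of all entries
= 0^2 + (-1)^2 + (-4)^2 + (-3)^2
= 0 + 1 + 16 + 9
= 26

26


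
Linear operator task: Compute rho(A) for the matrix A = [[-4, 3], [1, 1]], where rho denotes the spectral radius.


For a 2x2 matrix, eigenvalues satisfy lambda^2 - (trace)*lambda + det = 0
trace = -4 + 1 = -3
det = -4*1 - 3*1 = -7
discriminant = (-3)^2 - 4*(-7) = 37
spectral radius = max |eigenvalue| = 4.5414

4.5414


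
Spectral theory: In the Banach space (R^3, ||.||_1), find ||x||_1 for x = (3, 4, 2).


The l^1 norm equals the sum of absolute values of all components.
||x||_1 = 3 + 4 + 2
= 9

9.0000


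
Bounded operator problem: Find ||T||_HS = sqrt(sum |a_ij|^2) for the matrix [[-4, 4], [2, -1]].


The Hilbert-Schmidt norm is sqrt(sum of squares of all entries).
Sum of squares = (-4)^2 + 4^2 + 2^2 + (-1)^2
= 16 + 16 + 4 + 1 = 37
||T||_HS = sqrt(37) = 6.0828

6.0828


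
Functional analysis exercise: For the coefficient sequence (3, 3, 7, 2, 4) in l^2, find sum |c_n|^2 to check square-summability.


sum |c_n|^2 = 3^2 + 3^2 + 7^2 + 2^2 + 4^2
= 9 + 9 + 49 + 4 + 16
= 87

87


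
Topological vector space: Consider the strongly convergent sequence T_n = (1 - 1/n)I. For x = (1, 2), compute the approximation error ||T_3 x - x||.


T_3 x - x = (1 - 1/3)x - x = -x/3
||x|| = sqrt(5) = 2.2361
||T_3 x - x|| = ||x||/3 = 2.2361/3 = 0.7454

0.7454


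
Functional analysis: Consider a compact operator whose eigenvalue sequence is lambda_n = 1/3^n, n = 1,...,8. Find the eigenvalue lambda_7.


The eigenvalue formula gives lambda_7 = 1/3^7
= 1/2187
= 4.5725e-04

4.5725e-04


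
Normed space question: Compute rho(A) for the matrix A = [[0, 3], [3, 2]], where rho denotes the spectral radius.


For a 2x2 matrix, eigenvalues satisfy lambda^2 - (trace)*lambda + det = 0
trace = 0 + 2 = 2
det = 0*2 - 3*3 = -9
discriminant = 2^2 - 4*(-9) = 40
spectral radius = max |eigenvalue| = 4.1623

4.1623


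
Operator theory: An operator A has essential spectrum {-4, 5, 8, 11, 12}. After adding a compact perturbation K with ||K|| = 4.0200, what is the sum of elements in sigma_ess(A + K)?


By Weyl's theorem, the essential spectrum is invariant under compact perturbations.
sigma_ess(A + K) = sigma_ess(A) = {-4, 5, 8, 11, 12}
Sum = -4 + 5 + 8 + 11 + 12 = 32

32


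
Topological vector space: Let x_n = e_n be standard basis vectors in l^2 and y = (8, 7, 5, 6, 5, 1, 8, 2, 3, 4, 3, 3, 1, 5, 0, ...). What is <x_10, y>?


x_10 = e_10 is the standard basis vector with 1 in position 10.
<x_10, y> = y_10 = 4
As n -> infinity, <x_n, y> -> 0, confirming weak convergence of (x_n) to 0.

4


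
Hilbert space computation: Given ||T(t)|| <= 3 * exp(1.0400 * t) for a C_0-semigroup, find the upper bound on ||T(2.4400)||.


||T(2.4400)|| <= 3 * exp(1.0400 * 2.4400)
= 3 * exp(2.5376)
= 3 * 12.6493
= 37.9478

37.9478


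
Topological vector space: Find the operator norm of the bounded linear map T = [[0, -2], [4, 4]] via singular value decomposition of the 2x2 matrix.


A^T A = [[16, 16], [16, 20]]
trace(A^T A) = 36, det(A^T A) = 64
discriminant = 36^2 - 4*64 = 1040
Largest eigenvalue of A^T A = (trace + sqrt(disc))/2 = 34.1245
||T|| = sqrt(34.1245) = 5.8416

5.8416


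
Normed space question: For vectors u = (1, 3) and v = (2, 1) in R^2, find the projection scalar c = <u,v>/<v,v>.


Computing <u,v> = 1*2 + 3*1 = 5
Computing <v,v> = 2^2 + 1^2 = 5
Projection coefficient = 5/5 = 1.0000

1.0000


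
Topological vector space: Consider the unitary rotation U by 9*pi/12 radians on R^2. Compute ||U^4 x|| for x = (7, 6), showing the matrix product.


U is a rotation by theta = 9*pi/12
U^4 = rotation by 4*theta = 36*pi/12 = 12*pi/12 (mod 2*pi)
cos(12*pi/12) = -1.0000, sin(12*pi/12) = 0.0000
U^4 x = (-1.0000 * 7 - 0.0000 * 6, 0.0000 * 7 + -1.0000 * 6)
= (-7.0000, -6.0000)
||U^4 x|| = sqrt((-7.0000)^2 + (-6.0000)^2) = sqrt(85.0000) = 9.2195

9.2195


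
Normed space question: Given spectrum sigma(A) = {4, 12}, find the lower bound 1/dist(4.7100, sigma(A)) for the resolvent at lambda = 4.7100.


dist(4.7100, {4, 12}) = min(|4.7100 - 4|, |4.7100 - 12|)
= min(0.7100, 7.2900) = 0.7100
Resolvent bound = 1/0.7100 = 1.4085

1.4085


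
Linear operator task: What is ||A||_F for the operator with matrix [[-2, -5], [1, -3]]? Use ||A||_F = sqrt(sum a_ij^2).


||A||_F^2 = sum a_ij^2
= (-2)^2 + (-5)^2 + 1^2 + (-3)^2
= 4 + 25 + 1 + 9 = 39
||A||_F = sqrt(39) = 6.2450

6.2450


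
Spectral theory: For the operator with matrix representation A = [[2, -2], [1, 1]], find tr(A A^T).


trace(A * A^T) = sum of squares of all entries
= 2^2 + (-2)^2 + 1^2 + 1^2
= 4 + 4 + 1 + 1
= 10

10


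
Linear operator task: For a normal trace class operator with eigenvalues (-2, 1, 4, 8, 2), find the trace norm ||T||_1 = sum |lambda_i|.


For a normal operator, singular values equal |eigenvalues|.
Trace norm = sum |lambda_i| = 2 + 1 + 4 + 8 + 2
= 17

17


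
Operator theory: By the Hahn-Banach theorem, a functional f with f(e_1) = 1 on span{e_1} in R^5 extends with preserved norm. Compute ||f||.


The norm of f is given by ||f|| = sup_{||x||=1} |f(x)|.
On span{e_1}, ||e_1|| = 1, so ||f|| = |f(e_1)| / ||e_1||
= |1| / 1 = 1.0000

1.0000


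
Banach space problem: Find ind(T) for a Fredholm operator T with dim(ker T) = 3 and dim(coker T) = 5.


The Fredholm index is defined as ind(T) = dim(ker T) - dim(coker T)
= 3 - 5
= -2

-2


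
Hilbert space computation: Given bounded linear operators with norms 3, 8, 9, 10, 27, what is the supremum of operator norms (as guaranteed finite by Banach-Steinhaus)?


By the Uniform Boundedness Principle, the supremum of norms is finite.
sup_k ||T_k|| = max(3, 8, 9, 10, 27) = 27

27


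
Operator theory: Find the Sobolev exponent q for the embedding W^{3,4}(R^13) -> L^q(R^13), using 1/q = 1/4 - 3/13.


Using the Sobolev embedding formula: 1/q = 1/p - k/n
1/q = 1/4 - 3/13 = 1/52
q = 1/(1/52) = 52

52.0000


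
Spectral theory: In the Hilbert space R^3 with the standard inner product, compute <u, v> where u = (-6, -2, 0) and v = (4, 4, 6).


Computing the standard inner product <u, v> = sum u_i * v_i
= -6*4 + -2*4 + 0*6
= -24 + -8 + 0
= -32

-32


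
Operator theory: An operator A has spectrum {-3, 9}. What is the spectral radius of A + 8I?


Spectrum of A + 8I = {5, 17}
Spectral radius = max |lambda| over the shifted spectrum
= max(5, 17) = 17

17


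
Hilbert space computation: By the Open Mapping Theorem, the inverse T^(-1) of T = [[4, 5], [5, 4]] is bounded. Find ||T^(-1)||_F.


det(T) = 4*4 - 5*5 = -9
T^(-1) = (1/-9) * [[4, -5], [-5, 4]] = [[-0.4444, 0.5556], [0.5556, -0.4444]]
||T^(-1)||_F^2 = (-0.4444)^2 + 0.5556^2 + 0.5556^2 + (-0.4444)^2 = 1.0123
||T^(-1)||_F = sqrt(1.0123) = 1.0062

1.0062


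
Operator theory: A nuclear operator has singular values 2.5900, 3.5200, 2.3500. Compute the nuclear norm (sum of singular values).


The nuclear norm is the sum of all singular values.
||T||_1 = 2.5900 + 3.5200 + 2.3500
= 8.4600

8.4600


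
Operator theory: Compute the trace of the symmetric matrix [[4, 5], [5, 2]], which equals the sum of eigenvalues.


For a self-adjoint (symmetric) matrix, the eigenvalues are real.
The sum of eigenvalues equals the trace of the matrix.
trace = 4 + 2 = 6

6


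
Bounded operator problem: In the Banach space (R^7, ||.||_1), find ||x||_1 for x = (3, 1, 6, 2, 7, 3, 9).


The l^1 norm equals the sum of absolute values of all components.
||x||_1 = 3 + 1 + 6 + 2 + 7 + 3 + 9
= 31

31.0000


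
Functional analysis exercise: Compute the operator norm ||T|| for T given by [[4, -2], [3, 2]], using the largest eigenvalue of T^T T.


A^T A = [[25, -2], [-2, 8]]
trace(A^T A) = 33, det(A^T A) = 196
discriminant = 33^2 - 4*196 = 305
Largest eigenvalue of A^T A = (trace + sqrt(disc))/2 = 25.2321
||T|| = sqrt(25.2321) = 5.0232

5.0232


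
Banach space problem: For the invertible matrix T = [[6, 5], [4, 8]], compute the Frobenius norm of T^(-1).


det(T) = 6*8 - 5*4 = 28
T^(-1) = (1/28) * [[8, -5], [-4, 6]] = [[0.2857, -0.1786], [-0.1429, 0.2143]]
||T^(-1)||_F^2 = 0.2857^2 + (-0.1786)^2 + (-0.1429)^2 + 0.2143^2 = 0.1798
||T^(-1)||_F = sqrt(0.1798) = 0.4241

0.4241


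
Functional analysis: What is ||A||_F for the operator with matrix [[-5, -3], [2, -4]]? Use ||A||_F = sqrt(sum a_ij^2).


||A||_F^2 = sum a_ij^2
= (-5)^2 + (-3)^2 + 2^2 + (-4)^2
= 25 + 9 + 4 + 16 = 54
||A||_F = sqrt(54) = 7.3485

7.3485


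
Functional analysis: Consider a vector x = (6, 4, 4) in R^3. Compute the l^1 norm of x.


The l^1 norm equals the sum of absolute values of all components.
||x||_1 = 6 + 4 + 4
= 14

14.0000


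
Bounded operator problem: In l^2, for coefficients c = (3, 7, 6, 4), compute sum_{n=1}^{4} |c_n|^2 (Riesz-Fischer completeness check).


sum |c_n|^2 = 3^2 + 7^2 + 6^2 + 4^2
= 9 + 49 + 36 + 16
= 110

110


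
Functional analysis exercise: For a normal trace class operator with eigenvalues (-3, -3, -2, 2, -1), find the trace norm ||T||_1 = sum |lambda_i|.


For a normal operator, singular values equal |eigenvalues|.
Trace norm = sum |lambda_i| = 3 + 3 + 2 + 2 + 1
= 11

11


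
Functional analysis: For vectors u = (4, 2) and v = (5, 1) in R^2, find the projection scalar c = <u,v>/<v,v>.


Computing <u,v> = 4*5 + 2*1 = 22
Computing <v,v> = 5^2 + 1^2 = 26
Projection coefficient = 22/26 = 0.8462

0.8462


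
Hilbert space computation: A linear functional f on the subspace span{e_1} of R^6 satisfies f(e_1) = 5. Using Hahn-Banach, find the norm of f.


The norm of f is given by ||f|| = sup_{||x||=1} |f(x)|.
On span{e_1}, ||e_1|| = 1, so ||f|| = |f(e_1)| / ||e_1||
= |5| / 1 = 5.0000

5.0000


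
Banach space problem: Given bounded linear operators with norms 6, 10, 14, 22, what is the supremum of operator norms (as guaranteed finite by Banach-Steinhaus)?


By the Uniform Boundedness Principle, the supremum of norms is finite.
sup_k ||T_k|| = max(6, 10, 14, 22) = 22

22


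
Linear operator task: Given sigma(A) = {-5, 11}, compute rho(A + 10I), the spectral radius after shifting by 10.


Spectrum of A + 10I = {5, 21}
Spectral radius = max |lambda| over the shifted spectrum
= max(5, 21) = 21

21


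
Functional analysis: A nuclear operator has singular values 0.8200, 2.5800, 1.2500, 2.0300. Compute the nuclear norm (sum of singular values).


The nuclear norm is the sum of all singular values.
||T||_1 = 0.8200 + 2.5800 + 1.2500 + 2.0300
= 6.6800

6.6800


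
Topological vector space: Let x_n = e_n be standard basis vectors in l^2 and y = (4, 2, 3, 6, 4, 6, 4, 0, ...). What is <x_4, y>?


x_4 = e_4 is the standard basis vector with 1 in position 4.
<x_4, y> = y_4 = 6
As n -> infinity, <x_n, y> -> 0, confirming weak convergence of (x_n) to 0.

6


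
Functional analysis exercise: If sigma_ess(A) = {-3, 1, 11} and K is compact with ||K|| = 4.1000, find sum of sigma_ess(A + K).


By Weyl's theorem, the essential spectrum is invariant under compact perturbations.
sigma_ess(A + K) = sigma_ess(A) = {-3, 1, 11}
Sum = -3 + 1 + 11 = 9

9


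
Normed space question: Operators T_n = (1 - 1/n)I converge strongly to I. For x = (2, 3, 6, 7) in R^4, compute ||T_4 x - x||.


T_4 x - x = (1 - 1/4)x - x = -x/4
||x|| = sqrt(98) = 9.8995
||T_4 x - x|| = ||x||/4 = 9.8995/4 = 2.4749

2.4749


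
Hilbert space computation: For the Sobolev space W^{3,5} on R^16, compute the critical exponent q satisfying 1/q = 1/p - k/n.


Using the Sobolev embedding formula: 1/q = 1/p - k/n
1/q = 1/5 - 3/16 = 1/80
q = 1/(1/80) = 80

80.0000


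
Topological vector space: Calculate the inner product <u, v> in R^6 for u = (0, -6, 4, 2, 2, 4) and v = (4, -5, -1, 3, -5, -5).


Computing the standard inner product <u, v> = sum u_i * v_i
= 0*4 + -6*-5 + 4*-1 + 2*3 + 2*-5 + 4*-5
= 0 + 30 + -4 + 6 + -10 + -20
= 2

2


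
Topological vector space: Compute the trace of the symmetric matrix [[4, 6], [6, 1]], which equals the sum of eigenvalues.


For a self-adjoint (symmetric) matrix, the eigenvalues are real.
The sum of eigenvalues equals the trace of the matrix.
trace = 4 + 1 = 5

5


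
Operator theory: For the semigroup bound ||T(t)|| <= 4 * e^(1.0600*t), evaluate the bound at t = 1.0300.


||T(1.0300)|| <= 4 * exp(1.0600 * 1.0300)
= 4 * exp(1.0918)
= 4 * 2.9796
= 11.9185

11.9185


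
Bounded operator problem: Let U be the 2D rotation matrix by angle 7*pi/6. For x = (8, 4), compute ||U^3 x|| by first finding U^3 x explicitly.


U is a rotation by theta = 7*pi/6
U^3 = rotation by 3*theta = 21*pi/6 = 9*pi/6 (mod 2*pi)
cos(9*pi/6) = 0.0000, sin(9*pi/6) = -1.0000
U^3 x = (0.0000 * 8 - -1.0000 * 4, -1.0000 * 8 + 0.0000 * 4)
= (4.0000, -8.0000)
||U^3 x|| = sqrt(4.0000^2 + (-8.0000)^2) = sqrt(80.0000) = 8.9443

8.9443


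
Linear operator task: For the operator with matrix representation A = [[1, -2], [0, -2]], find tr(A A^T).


trace(A * A^T) = sum of squares of all entries
= 1^2 + (-2)^2 + 0^2 + (-2)^2
= 1 + 4 + 0 + 4
= 9

9


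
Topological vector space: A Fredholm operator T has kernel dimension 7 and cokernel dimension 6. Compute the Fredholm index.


The Fredholm index is defined as ind(T) = dim(ker T) - dim(coker T)
= 7 - 6
= 1

1


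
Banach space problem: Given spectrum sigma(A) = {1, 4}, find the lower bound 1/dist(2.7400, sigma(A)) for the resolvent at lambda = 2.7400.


dist(2.7400, {1, 4}) = min(|2.7400 - 1|, |2.7400 - 4|)
= min(1.7400, 1.2600) = 1.2600
Resolvent bound = 1/1.2600 = 0.7937

0.7937


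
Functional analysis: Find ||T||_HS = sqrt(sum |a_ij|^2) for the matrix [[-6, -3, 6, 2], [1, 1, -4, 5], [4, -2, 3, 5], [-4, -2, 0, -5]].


The Hilbert-Schmidt norm is sqrt(sum of squares of all entries).
Sum of squares = (-6)^2 + (-3)^2 + 6^2 + 2^2 + 1^2 + 1^2 + (-4)^2 + 5^2 + 4^2 + (-2)^2 + 3^2 + 5^2 + (-4)^2 + (-2)^2 + 0^2 + (-5)^2
= 36 + 9 + 36 + 4 + 1 + 1 + 16 + 25 + 16 + 4 + 9 + 25 + 16 + 4 + 0 + 25 = 227
||T||_HS = sqrt(227) = 15.0665

15.0665


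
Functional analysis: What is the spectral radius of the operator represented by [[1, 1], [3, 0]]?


For a 2x2 matrix, eigenvalues satisfy lambda^2 - (trace)*lambda + det = 0
trace = 1 + 0 = 1
det = 1*0 - 1*3 = -3
discriminant = 1^2 - 4*(-3) = 13
spectral radius = max |eigenvalue| = 2.3028

2.3028


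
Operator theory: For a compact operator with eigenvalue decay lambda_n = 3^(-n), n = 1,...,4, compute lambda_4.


The eigenvalue formula gives lambda_4 = 1/3^4
= 1/81
= 0.0123

0.0123


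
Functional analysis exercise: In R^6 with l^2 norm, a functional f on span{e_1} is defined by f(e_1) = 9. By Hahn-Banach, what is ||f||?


The norm of f is given by ||f|| = sup_{||x||=1} |f(x)|.
On span{e_1}, ||e_1|| = 1, so ||f|| = |f(e_1)| / ||e_1||
= |9| / 1 = 9.0000

9.0000


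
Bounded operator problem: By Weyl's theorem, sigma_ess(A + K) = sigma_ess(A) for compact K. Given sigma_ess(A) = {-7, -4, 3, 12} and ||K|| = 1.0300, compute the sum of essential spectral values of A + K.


By Weyl's theorem, the essential spectrum is invariant under compact perturbations.
sigma_ess(A + K) = sigma_ess(A) = {-7, -4, 3, 12}
Sum = -7 + -4 + 3 + 12 = 4

4


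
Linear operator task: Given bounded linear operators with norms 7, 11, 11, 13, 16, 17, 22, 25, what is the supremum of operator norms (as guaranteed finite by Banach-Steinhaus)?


By the Uniform Boundedness Principle, the supremum of norms is finite.
sup_k ||T_k|| = max(7, 11, 11, 13, 16, 17, 22, 25) = 25

25


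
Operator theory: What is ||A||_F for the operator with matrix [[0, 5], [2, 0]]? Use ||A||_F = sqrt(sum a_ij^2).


||A||_F^2 = sum a_ij^2
= 0^2 + 5^2 + 2^2 + 0^2
= 0 + 25 + 4 + 0 = 29
||A||_F = sqrt(29) = 5.3852

5.3852


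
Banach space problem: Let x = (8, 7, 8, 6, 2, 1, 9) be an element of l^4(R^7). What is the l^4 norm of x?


The l^4 norm = (sum |x_i|^4)^(1/4)
Sum of 4th powers = 4096 + 2401 + 4096 + 1296 + 16 + 1 + 6561 = 18467
||x||_4 = (18467)^(1/4) = 11.6573

11.6573


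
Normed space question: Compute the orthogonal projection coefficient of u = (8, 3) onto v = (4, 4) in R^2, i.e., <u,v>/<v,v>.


Computing <u,v> = 8*4 + 3*4 = 44
Computing <v,v> = 4^2 + 4^2 = 32
Projection coefficient = 44/32 = 1.3750

1.3750


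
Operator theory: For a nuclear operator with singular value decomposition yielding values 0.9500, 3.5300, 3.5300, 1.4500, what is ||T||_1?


The nuclear norm is the sum of all singular values.
||T||_1 = 0.9500 + 3.5300 + 3.5300 + 1.4500
= 9.4600

9.4600


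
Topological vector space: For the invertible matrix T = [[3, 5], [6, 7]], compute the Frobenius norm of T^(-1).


det(T) = 3*7 - 5*6 = -9
T^(-1) = (1/-9) * [[7, -5], [-6, 3]] = [[-0.7778, 0.5556], [0.6667, -0.3333]]
||T^(-1)||_F^2 = (-0.7778)^2 + 0.5556^2 + 0.6667^2 + (-0.3333)^2 = 1.4691
||T^(-1)||_F = sqrt(1.4691) = 1.2121

1.2121


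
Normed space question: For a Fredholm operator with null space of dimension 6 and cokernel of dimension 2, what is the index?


The Fredholm index is defined as ind(T) = dim(ker T) - dim(coker T)
= 6 - 2
= 4

4


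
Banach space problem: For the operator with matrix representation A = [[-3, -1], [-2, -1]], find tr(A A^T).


trace(A * A^T) = sum of squares of all entries
= (-3)^2 + (-1)^2 + (-2)^2 + (-1)^2
= 9 + 1 + 4 + 1
= 15

15


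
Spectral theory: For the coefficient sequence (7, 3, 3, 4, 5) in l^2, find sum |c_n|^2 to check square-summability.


sum |c_n|^2 = 7^2 + 3^2 + 3^2 + 4^2 + 5^2
= 49 + 9 + 9 + 16 + 25
= 108

108


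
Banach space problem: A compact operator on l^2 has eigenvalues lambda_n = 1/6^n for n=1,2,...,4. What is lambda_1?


The eigenvalue formula gives lambda_1 = 1/6^1
= 1/6
= 0.1667

0.1667


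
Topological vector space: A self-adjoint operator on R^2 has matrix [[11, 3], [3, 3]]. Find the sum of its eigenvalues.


For a self-adjoint (symmetric) matrix, the eigenvalues are real.
The sum of eigenvalues equals the trace of the matrix.
trace = 11 + 3 = 14

14


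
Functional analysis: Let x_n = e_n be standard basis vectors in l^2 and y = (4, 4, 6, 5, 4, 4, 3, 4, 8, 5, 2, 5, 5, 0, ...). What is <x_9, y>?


x_9 = e_9 is the standard basis vector with 1 in position 9.
<x_9, y> = y_9 = 8
As n -> infinity, <x_n, y> -> 0, confirming weak convergence of (x_n) to 0.

8


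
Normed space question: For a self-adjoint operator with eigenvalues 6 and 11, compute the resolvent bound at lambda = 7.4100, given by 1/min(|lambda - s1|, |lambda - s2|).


dist(7.4100, {6, 11}) = min(|7.4100 - 6|, |7.4100 - 11|)
= min(1.4100, 3.5900) = 1.4100
Resolvent bound = 1/1.4100 = 0.7092

0.7092


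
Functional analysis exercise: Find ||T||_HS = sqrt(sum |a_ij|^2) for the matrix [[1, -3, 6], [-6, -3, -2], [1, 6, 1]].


The Hilbert-Schmidt norm is sqrt(sum of squares of all entries).
Sum of squares = 1^2 + (-3)^2 + 6^2 + (-6)^2 + (-3)^2 + (-2)^2 + 1^2 + 6^2 + 1^2
= 1 + 9 + 36 + 36 + 9 + 4 + 1 + 36 + 1 = 133
||T||_HS = sqrt(133) = 11.5326

11.5326


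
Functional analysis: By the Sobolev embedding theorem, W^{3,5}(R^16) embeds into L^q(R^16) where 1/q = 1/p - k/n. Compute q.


Using the Sobolev embedding formula: 1/q = 1/p - k/n
1/q = 1/5 - 3/16 = 1/80
q = 1/(1/80) = 80

80.0000


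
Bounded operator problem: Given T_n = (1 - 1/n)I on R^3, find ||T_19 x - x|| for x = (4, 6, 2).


T_19 x - x = (1 - 1/19)x - x = -x/19
||x|| = sqrt(56) = 7.4833
||T_19 x - x|| = ||x||/19 = 7.4833/19 = 0.3939

0.3939


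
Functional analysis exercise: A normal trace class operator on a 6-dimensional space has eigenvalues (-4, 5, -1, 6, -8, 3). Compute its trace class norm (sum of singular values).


For a normal operator, singular values equal |eigenvalues|.
Trace norm = sum |lambda_i| = 4 + 5 + 1 + 6 + 8 + 3
= 27

27


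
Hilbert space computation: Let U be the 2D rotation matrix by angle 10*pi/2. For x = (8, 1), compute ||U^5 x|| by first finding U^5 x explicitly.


U is a rotation by theta = 10*pi/2
U^5 = rotation by 5*theta = 50*pi/2 = 2*pi/2 (mod 2*pi)
cos(2*pi/2) = -1.0000, sin(2*pi/2) = 0.0000
U^5 x = (-1.0000 * 8 - 0.0000 * 1, 0.0000 * 8 + -1.0000 * 1)
= (-8.0000, -1.0000)
||U^5 x|| = sqrt((-8.0000)^2 + (-1.0000)^2) = sqrt(65.0000) = 8.0623

8.0623


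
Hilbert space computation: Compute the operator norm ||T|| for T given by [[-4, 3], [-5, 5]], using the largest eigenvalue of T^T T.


A^T A = [[41, -37], [-37, 34]]
trace(A^T A) = 75, det(A^T A) = 25
discriminant = 75^2 - 4*25 = 5525
Largest eigenvalue of A^T A = (trace + sqrt(disc))/2 = 74.6652
||T|| = sqrt(74.6652) = 8.6409

8.6409


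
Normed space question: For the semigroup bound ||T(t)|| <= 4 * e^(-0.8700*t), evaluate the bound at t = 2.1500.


||T(2.1500)|| <= 4 * exp(-0.8700 * 2.1500)
= 4 * exp(-1.8705)
= 4 * 0.1540
= 0.6162

0.6162


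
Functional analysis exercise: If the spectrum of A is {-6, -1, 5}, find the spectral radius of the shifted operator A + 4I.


Spectrum of A + 4I = {-2, 3, 9}
Spectral radius = max |lambda| over the shifted spectrum
= max(2, 3, 9) = 9

9


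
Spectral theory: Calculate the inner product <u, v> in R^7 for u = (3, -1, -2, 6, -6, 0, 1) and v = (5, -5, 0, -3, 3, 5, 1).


Computing the standard inner product <u, v> = sum u_i * v_i
= 3*5 + -1*-5 + -2*0 + 6*-3 + -6*3 + 0*5 + 1*1
= 15 + 5 + 0 + -18 + -18 + 0 + 1
= -15

-15


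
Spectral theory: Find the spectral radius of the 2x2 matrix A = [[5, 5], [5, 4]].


For a 2x2 matrix, eigenvalues satisfy lambda^2 - (trace)*lambda + det = 0
trace = 5 + 4 = 9
det = 5*4 - 5*5 = -5
discriminant = 9^2 - 4*(-5) = 101
spectral radius = max |eigenvalue| = 9.5249

9.5249


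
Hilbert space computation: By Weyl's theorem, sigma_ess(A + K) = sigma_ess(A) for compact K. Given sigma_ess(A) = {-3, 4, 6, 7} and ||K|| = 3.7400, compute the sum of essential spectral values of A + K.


By Weyl's theorem, the essential spectrum is invariant under compact perturbations.
sigma_ess(A + K) = sigma_ess(A) = {-3, 4, 6, 7}
Sum = -3 + 4 + 6 + 7 = 14

14


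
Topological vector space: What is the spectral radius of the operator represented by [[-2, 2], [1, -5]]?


For a 2x2 matrix, eigenvalues satisfy lambda^2 - (trace)*lambda + det = 0
trace = -2 + -5 = -7
det = -2*-5 - 2*1 = 8
discriminant = (-7)^2 - 4*(8) = 17
spectral radius = max |eigenvalue| = 5.5616

5.5616


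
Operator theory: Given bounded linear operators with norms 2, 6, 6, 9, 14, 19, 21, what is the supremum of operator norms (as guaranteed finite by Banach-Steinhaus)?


By the Uniform Boundedness Principle, the supremum of norms is finite.
sup_k ||T_k|| = max(2, 6, 6, 9, 14, 19, 21) = 21

21


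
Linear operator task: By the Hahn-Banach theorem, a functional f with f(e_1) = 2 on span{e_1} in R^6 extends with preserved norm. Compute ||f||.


The norm of f is given by ||f|| = sup_{||x||=1} |f(x)|.
On span{e_1}, ||e_1|| = 1, so ||f|| = |f(e_1)| / ||e_1||
= |2| / 1 = 2.0000

2.0000


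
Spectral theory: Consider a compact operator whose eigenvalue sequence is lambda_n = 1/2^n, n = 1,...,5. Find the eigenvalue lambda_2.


The eigenvalue formula gives lambda_2 = 1/2^2
= 1/4
= 0.2500

0.2500


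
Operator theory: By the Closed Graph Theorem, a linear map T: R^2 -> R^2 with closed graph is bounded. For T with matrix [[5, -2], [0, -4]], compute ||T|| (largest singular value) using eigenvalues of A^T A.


A^T A = [[25, -10], [-10, 20]]
trace(A^T A) = 45, det(A^T A) = 400
discriminant = 45^2 - 4*400 = 425
Largest eigenvalue of A^T A = (trace + sqrt(disc))/2 = 32.8078
||T|| = sqrt(32.8078) = 5.7278

5.7278


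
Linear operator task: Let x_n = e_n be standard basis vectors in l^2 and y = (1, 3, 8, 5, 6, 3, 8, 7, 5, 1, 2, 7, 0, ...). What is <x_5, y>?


x_5 = e_5 is the standard basis vector with 1 in position 5.
<x_5, y> = y_5 = 6
As n -> infinity, <x_n, y> -> 0, confirming weak convergence of (x_n) to 0.

6


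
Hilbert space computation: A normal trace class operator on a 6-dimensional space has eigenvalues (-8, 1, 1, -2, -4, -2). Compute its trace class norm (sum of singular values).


For a normal operator, singular values equal |eigenvalues|.
Trace norm = sum |lambda_i| = 8 + 1 + 1 + 2 + 4 + 2
= 18

18


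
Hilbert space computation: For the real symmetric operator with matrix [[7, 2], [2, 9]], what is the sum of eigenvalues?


For a self-adjoint (symmetric) matrix, the eigenvalues are real.
The sum of eigenvalues equals the trace of the matrix.
trace = 7 + 9 = 16

16


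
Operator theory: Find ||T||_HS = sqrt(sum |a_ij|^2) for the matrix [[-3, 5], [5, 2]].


The Hilbert-Schmidt norm is sqrt(sum of squares of all entries).
Sum of squares = (-3)^2 + 5^2 + 5^2 + 2^2
= 9 + 25 + 25 + 4 = 63
||T||_HS = sqrt(63) = 7.9373

7.9373
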